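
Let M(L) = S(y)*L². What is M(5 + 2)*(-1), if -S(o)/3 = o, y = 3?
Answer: 441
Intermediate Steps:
S(o) = -3*o
M(L) = -9*L² (M(L) = (-3*3)*L² = -9*L²)
M(5 + 2)*(-1) = -9*(5 + 2)²*(-1) = -9*7²*(-1) = -9*49*(-1) = -441*(-1) = 441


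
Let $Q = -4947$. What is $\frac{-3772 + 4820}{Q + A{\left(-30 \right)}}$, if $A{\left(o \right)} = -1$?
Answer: $- \frac{262}{1237} \approx -0.2118$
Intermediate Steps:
$\frac{-3772 + 4820}{Q + A{\left(-30 \right)}} = \frac{-3772 + 4820}{-4947 - 1} = \frac{1048}{-4948} = 1048 \left(- \frac{1}{4948}\right) = - \frac{262}{1237}$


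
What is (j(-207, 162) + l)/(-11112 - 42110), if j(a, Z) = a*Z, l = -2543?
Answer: 36077/53222 ≈ 0.67786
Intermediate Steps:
j(a, Z) = Z*a
(j(-207, 162) + l)/(-11112 - 42110) = (162*(-207) - 2543)/(-11112 - 42110) = (-33534 - 2543)/(-53222) = -36077*(-1/53222) = 36077/53222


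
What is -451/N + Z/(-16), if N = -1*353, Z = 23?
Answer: -903/5648 ≈ -0.15988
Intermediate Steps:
N = -353
-451/N + Z/(-16) = -451/(-353) + 23/(-16) = -451*(-1/353) + 23*(-1/16) = 451/353 - 23/16 = -903/5648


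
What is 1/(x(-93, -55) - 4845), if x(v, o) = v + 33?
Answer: -1/4905 ≈ -0.00020387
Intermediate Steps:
x(v, o) = 33 + v
1/(x(-93, -55) - 4845) = 1/((33 - 93) - 4845) = 1/(-60 - 4845) = 1/(-4905) = -1/4905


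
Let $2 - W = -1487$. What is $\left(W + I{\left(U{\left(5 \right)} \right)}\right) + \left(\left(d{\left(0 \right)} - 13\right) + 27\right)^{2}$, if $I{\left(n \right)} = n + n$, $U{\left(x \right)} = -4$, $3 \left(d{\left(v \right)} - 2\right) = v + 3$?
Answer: $1770$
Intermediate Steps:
$d{\left(v \right)} = 3 + \frac{v}{3}$ ($d{\left(v \right)} = 2 + \frac{v + 3}{3} = 2 + \frac{3 + v}{3} = 2 + \left(1 + \frac{v}{3}\right) = 3 + \frac{v}{3}$)
$I{\left(n \right)} = 2 n$
$W = 1489$ ($W = 2 - -1487 = 2 + 1487 = 1489$)
$\left(W + I{\left(U{\left(5 \right)} \right)}\right) + \left(\left(d{\left(0 \right)} - 13\right) + 27\right)^{2} = \left(1489 + 2 \left(-4\right)\right) + \left(\left(\left(3 + \frac{1}{3} \cdot 0\right) - 13\right) + 27\right)^{2} = \left(1489 - 8\right) + \left(\left(\left(3 + 0\right) - 13\right) + 27\right)^{2} = 1481 + \left(\left(3 - 13\right) + 27\right)^{2} = 1481 + \left(-10 + 27\right)^{2} = 1481 + 17^{2} = 1481 + 289 = 1770$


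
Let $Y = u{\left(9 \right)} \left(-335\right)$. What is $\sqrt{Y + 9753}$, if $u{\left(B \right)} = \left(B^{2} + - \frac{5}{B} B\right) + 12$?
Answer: $i \sqrt{19727} \approx 140.45 i$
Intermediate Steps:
$u{\left(B \right)} = 7 + B^{2}$ ($u{\left(B \right)} = \left(B^{2} - 5\right) + 12 = \left(-5 + B^{2}\right) + 12 = 7 + B^{2}$)
$Y = -29480$ ($Y = \left(7 + 9^{2}\right) \left(-335\right) = \left(7 + 81\right) \left(-335\right) = 88 \left(-335\right) = -29480$)
$\sqrt{Y + 9753} = \sqrt{-29480 + 9753} = \sqrt{-19727} = i \sqrt{19727}$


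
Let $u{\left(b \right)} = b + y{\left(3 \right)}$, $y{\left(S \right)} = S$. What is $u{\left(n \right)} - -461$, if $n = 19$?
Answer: $483$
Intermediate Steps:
$u{\left(b \right)} = 3 + b$ ($u{\left(b \right)} = b + 3 = 3 + b$)
$u{\left(n \right)} - -461 = \left(3 + 19\right) - -461 = 22 + 461 = 483$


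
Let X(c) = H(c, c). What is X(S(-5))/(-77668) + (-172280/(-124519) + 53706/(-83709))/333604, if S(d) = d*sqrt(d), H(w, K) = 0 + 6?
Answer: -422145157660252/5626520582741272569 ≈ -7.5028e-5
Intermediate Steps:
H(w, K) = 6
S(d) = d**(3/2)
X(c) = 6
X(S(-5))/(-77668) + (-172280/(-124519) + 53706/(-83709))/333604 = 6/(-77668) + (-172280/(-124519) + 53706/(-83709))/333604 = 6*(-1/77668) + (-172280*(-1/124519) + 53706*(-1/83709))*(1/333604) = -3/38834 + (172280/124519 - 17902/27903)*(1/333604) = -3/38834 + (2577989702/3474453657)*(1/333604) = -3/38834 + 1288994851/579545818894914 = -422145157660252/5626520582741272569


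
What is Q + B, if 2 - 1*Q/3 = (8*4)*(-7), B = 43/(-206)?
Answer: 139625/206 ≈ 677.79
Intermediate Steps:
B = -43/206 (B = 43*(-1/206) = -43/206 ≈ -0.20874)
Q = 678 (Q = 6 - 3*8*4*(-7) = 6 - 96*(-7) = 6 - 3*(-224) = 6 + 672 = 678)
Q + B = 678 - 43/206 = 139625/206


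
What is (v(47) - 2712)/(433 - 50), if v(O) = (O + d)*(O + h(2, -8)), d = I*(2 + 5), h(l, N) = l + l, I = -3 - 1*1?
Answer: -1743/383 ≈ -4.5509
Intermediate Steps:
I = -4 (I = -3 - 1 = -4)
h(l, N) = 2*l
d = -28 (d = -4*(2 + 5) = -4*7 = -28)
v(O) = (-28 + O)*(4 + O) (v(O) = (O - 28)*(O + 2*2) = (-28 + O)*(O + 4) = (-28 + O)*(4 + O))
(v(47) - 2712)/(433 - 50) = ((-112 + 47² - 24*47) - 2712)/(433 - 50) = ((-112 + 2209 - 1128) - 2712)/383 = (969 - 2712)*(1/383) = -1743*1/383 = -1743/383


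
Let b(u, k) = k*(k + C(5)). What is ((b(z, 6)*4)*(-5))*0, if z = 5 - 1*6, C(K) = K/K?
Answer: 0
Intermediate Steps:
C(K) = 1
z = -1 (z = 5 - 6 = -1)
b(u, k) = k*(1 + k) (b(u, k) = k*(k + 1) = k*(1 + k))
((b(z, 6)*4)*(-5))*0 = (((6*(1 + 6))*4)*(-5))*0 = (((6*7)*4)*(-5))*0 = ((42*4)*(-5))*0 = (168*(-5))*0 = -840*0 = 0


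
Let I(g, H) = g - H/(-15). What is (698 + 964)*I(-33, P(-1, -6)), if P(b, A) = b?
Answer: -274784/5 ≈ -54957.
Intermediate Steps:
I(g, H) = g + H/15 (I(g, H) = g - H*(-1)/15 = g - (-1)*H/15 = g + H/15)
(698 + 964)*I(-33, P(-1, -6)) = (698 + 964)*(-33 + (1/15)*(-1)) = 1662*(-33 - 1/15) = 1662*(-496/15) = -274784/5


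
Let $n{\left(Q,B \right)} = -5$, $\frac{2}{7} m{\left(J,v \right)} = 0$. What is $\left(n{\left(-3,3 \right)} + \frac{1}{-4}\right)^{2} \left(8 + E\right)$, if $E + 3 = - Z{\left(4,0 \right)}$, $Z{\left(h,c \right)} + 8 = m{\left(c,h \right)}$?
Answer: $\frac{5733}{16} \approx 358.31$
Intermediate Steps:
$m{\left(J,v \right)} = 0$ ($m{\left(J,v \right)} = \frac{7}{2} \cdot 0 = 0$)
$Z{\left(h,c \right)} = -8$ ($Z{\left(h,c \right)} = -8 + 0 = -8$)
$E = 5$ ($E = -3 - -8 = -3 + 8 = 5$)
$\left(n{\left(-3,3 \right)} + \frac{1}{-4}\right)^{2} \left(8 + E\right) = \left(-5 + \frac{1}{-4}\right)^{2} \left(8 + 5\right) = \left(-5 - \frac{1}{4}\right)^{2} \cdot 13 = \left(- \frac{21}{4}\right)^{2} \cdot 13 = \frac{441}{16} \cdot 13 = \frac{5733}{16}$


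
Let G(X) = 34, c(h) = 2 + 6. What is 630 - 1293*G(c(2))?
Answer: -43332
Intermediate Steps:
c(h) = 8
630 - 1293*G(c(2)) = 630 - 1293*34 = 630 - 43962 = -43332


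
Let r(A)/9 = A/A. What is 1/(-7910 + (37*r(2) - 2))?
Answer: -1/7579 ≈ -0.00013194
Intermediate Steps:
r(A) = 9 (r(A) = 9*(A/A) = 9*1 = 9)
1/(-7910 + (37*r(2) - 2)) = 1/(-7910 + (37*9 - 2)) = 1/(-7910 + (333 - 2)) = 1/(-7910 + 331) = 1/(-7579) = -1/7579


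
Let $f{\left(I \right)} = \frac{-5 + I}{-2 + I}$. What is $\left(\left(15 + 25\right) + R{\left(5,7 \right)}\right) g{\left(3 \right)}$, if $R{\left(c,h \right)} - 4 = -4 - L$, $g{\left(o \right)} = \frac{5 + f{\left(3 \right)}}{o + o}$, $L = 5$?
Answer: $\frac{35}{2} \approx 17.5$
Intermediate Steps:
$f{\left(I \right)} = \frac{-5 + I}{-2 + I}$
$g{\left(o \right)} = \frac{3}{2 o}$ ($g{\left(o \right)} = \frac{5 + \frac{-5 + 3}{-2 + 3}}{o + o} = \frac{5 + 1^{-1} \left(-2\right)}{2 o} = \left(5 + 1 \left(-2\right)\right) \frac{1}{2 o} = \left(5 - 2\right) \frac{1}{2 o} = 3 \frac{1}{2 o} = \frac{3}{2 o}$)
$R{\left(c,h \right)} = -5$ ($R{\left(c,h \right)} = 4 - 9 = -5$)
$\left(\left(15 + 25\right) + R{\left(5,7 \right)}\right) g{\left(3 \right)} = \left(\left(15 + 25\right) - 5\right) \frac{3}{2 \cdot 3} = \left(40 - 5\right) \frac{3}{2} \cdot \frac{1}{3} = 35 \cdot \frac{1}{2} = \frac{35}{2}$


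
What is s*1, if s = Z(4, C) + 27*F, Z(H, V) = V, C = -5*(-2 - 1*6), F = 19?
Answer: 553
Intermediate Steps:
C = 40 (C = -5*(-2 - 6) = -5*(-8) = 40)
s = 553 (s = 40 + 27*19 = 40 + 513 = 553)
s*1 = 553*1 = 553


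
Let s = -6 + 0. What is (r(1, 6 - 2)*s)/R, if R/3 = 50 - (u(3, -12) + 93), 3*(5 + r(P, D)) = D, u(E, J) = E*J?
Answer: -22/21 ≈ -1.0476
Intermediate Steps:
r(P, D) = -5 + D/3
s = -6
R = -21 (R = 3*(50 - (3*(-12) + 93)) = 3*(50 - (-36 + 93)) = 3*(50 - 1*57) = 3*(50 - 57) = 3*(-7) = -21)
(r(1, 6 - 2)*s)/R = ((-5 + (6 - 2)/3)*(-6))/(-21) = ((-5 + (1/3)*4)*(-6))*(-1/21) = ((-5 + 4/3)*(-6))*(-1/21) = -11/3*(-6)*(-1/21) = 22*(-1/21) = -22/21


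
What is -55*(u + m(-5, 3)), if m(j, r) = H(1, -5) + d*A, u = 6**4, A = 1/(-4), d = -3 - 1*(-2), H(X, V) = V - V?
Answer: -285175/4 ≈ -71294.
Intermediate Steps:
H(X, V) = 0
d = -1 (d = -3 + 2 = -1)
A = -1/4 ≈ -0.25000
u = 1296
m(j, r) = 1/4 (m(j, r) = 0 - 1*(-1/4) = 0 + 1/4 = 1/4)
-55*(u + m(-5, 3)) = -55*(1296 + 1/4) = -55*5185/4 = -285175/4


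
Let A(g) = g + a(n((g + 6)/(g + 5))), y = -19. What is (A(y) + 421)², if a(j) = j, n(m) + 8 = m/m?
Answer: 156025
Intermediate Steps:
n(m) = -7 (n(m) = -8 + m/m = -8 + 1 = -7)
A(g) = -7 + g (A(g) = g - 7 = -7 + g)
(A(y) + 421)² = ((-7 - 19) + 421)² = (-26 + 421)² = 395² = 156025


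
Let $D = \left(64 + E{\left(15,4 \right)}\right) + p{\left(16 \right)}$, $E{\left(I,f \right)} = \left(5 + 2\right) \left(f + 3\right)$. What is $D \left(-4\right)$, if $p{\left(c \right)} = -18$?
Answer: $-380$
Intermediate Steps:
$E{\left(I,f \right)} = 21 + 7 f$ ($E{\left(I,f \right)} = 7 \left(3 + f\right) = 21 + 7 f$)
$D = 95$ ($D = \left(64 + \left(21 + 7 \cdot 4\right)\right) - 18 = \left(64 + \left(21 + 28\right)\right) - 18 = \left(64 + 49\right) - 18 = 113 - 18 = 95$)
$D \left(-4\right) = 95 \left(-4\right) = -380$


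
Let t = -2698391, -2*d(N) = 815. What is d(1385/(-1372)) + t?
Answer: -5397597/2 ≈ -2.6988e+6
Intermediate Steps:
d(N) = -815/2 (d(N) = -½*815 = -815/2)
d(1385/(-1372)) + t = -815/2 - 2698391 = -5397597/2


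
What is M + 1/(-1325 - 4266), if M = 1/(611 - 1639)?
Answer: -6619/5747548 ≈ -0.0011516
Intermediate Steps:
M = -1/1028 (M = 1/(-1028) = -1/1028 ≈ -0.00097276)
M + 1/(-1325 - 4266) = -1/1028 + 1/(-1325 - 4266) = -1/1028 + 1/(-5591) = -1/1028 - 1/5591 = -6619/5747548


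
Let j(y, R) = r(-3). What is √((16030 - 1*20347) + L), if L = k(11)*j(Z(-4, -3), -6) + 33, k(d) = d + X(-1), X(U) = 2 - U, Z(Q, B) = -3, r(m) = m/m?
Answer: I*√4270 ≈ 65.345*I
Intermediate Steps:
r(m) = 1
j(y, R) = 1
k(d) = 3 + d (k(d) = d + (2 - 1*(-1)) = d + (2 + 1) = d + 3 = 3 + d)
L = 47 (L = (3 + 11)*1 + 33 = 14*1 + 33 = 14 + 33 = 47)
√((16030 - 1*20347) + L) = √((16030 - 1*20347) + 47) = √((16030 - 20347) + 47) = √(-4317 + 47) = √(-4270) = I*√4270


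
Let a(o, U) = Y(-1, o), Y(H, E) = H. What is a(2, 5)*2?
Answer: -2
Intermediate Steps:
a(o, U) = -1
a(2, 5)*2 = -1*2 = -2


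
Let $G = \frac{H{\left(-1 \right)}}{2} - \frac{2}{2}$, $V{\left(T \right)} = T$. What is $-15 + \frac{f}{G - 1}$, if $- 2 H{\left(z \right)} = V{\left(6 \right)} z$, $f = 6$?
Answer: $-27$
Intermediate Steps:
$H{\left(z \right)} = - 3 z$ ($H{\left(z \right)} = - \frac{6 z}{2} = - 3 z$)
$G = \frac{1}{2}$ ($G = \frac{\left(-3\right) \left(-1\right)}{2} - \frac{2}{2} = 3 \cdot \frac{1}{2} - 1 = \frac{3}{2} - 1 = \frac{1}{2} \approx 0.5$)
$-15 + \frac{f}{G - 1} = -15 + \frac{6}{\frac{1}{2} - 1} = -15 + \frac{6}{- \frac{1}{2}} = -15 + 6 \left(-2\right) = -15 - 12 = -27$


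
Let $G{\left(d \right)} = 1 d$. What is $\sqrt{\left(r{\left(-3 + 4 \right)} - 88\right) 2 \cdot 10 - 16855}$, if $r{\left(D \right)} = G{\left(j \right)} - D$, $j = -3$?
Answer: $i \sqrt{18695} \approx 136.73 i$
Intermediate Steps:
$G{\left(d \right)} = d$
$r{\left(D \right)} = -3 - D$
$\sqrt{\left(r{\left(-3 + 4 \right)} - 88\right) 2 \cdot 10 - 16855} = \sqrt{\left(\left(-3 - \left(-3 + 4\right)\right) - 88\right) 2 \cdot 10 - 16855} = \sqrt{\left(\left(-3 - 1\right) - 88\right) 20 - 16855} = \sqrt{\left(-4 - 88\right) 20 - 16855} = \sqrt{\left(-92\right) 20 - 16855} = \sqrt{-1840 - 16855} = \sqrt{-18695} = i \sqrt{18695}$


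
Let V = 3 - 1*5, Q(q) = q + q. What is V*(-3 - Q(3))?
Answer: 18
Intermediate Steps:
Q(q) = 2*q
V = -2 (V = 3 - 5 = -2)
V*(-3 - Q(3)) = -2*(-3 - 2*3) = -2*(-3 - 1*6) = -2*(-3 - 6) = -2*(-9) = 18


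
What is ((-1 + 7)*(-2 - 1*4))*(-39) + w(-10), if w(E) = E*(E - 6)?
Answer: 1564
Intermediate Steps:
w(E) = E*(-6 + E)
((-1 + 7)*(-2 - 1*4))*(-39) + w(-10) = ((-1 + 7)*(-2 - 1*4))*(-39) - 10*(-6 - 10) = (6*(-2 - 4))*(-39) - 10*(-16) = (6*(-6))*(-39) + 160 = -36*(-39) + 160 = 1404 + 160 = 1564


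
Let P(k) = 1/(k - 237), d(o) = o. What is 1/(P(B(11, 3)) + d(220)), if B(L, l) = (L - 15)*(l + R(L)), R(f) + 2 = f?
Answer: 285/62699 ≈ 0.0045455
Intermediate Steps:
R(f) = -2 + f
B(L, l) = (-15 + L)*(-2 + L + l) (B(L, l) = (L - 15)*(l + (-2 + L)) = (-15 + L)*(-2 + L + l))
P(k) = 1/(-237 + k)
1/(P(B(11, 3)) + d(220)) = 1/(1/(-237 + (30 + 11**2 - 17*11 - 15*3 + 11*3)) + 220) = 1/(1/(-237 + (30 + 121 - 187 - 45 + 33)) + 220) = 1/(1/(-237 - 48) + 220) = 1/(1/(-285) + 220) = 1/(-1/285 + 220) = 1/(62699/285) = 285/62699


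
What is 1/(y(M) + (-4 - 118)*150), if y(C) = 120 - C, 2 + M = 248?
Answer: -1/18426 ≈ -5.4271e-5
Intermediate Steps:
M = 246 (M = -2 + 248 = 246)
1/(y(M) + (-4 - 118)*150) = 1/((120 - 1*246) + (-4 - 118)*150) = 1/((120 - 246) - 122*150) = 1/(-126 - 18300) = 1/(-18426) = -1/18426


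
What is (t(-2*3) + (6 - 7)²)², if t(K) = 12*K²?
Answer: 187489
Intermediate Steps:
(t(-2*3) + (6 - 7)²)² = (12*(-2*3)² + (6 - 7)²)² = (12*(-6)² + (-1)²)² = (12*36 + 1)² = (432 + 1)² = 433² = 187489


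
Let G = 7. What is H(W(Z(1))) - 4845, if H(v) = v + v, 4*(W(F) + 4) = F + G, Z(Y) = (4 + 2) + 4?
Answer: -9689/2 ≈ -4844.5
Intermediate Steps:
Z(Y) = 10 (Z(Y) = 6 + 4 = 10)
W(F) = -9/4 + F/4 (W(F) = -4 + (F + 7)/4 = -4 + (7 + F)/4 = -4 + (7/4 + F/4) = -9/4 + F/4)
H(v) = 2*v
H(W(Z(1))) - 4845 = 2*(-9/4 + (¼)*10) - 4845 = 2*(-9/4 + 5/2) - 4845 = 2*(¼) - 4845 = ½ - 4845 = -9689/2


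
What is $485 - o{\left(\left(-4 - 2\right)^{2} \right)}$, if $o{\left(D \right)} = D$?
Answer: $449$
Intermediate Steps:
$485 - o{\left(\left(-4 - 2\right)^{2} \right)} = 485 - \left(-4 - 2\right)^{2} = 485 - \left(-6\right)^{2} = 485 - 36 = 449$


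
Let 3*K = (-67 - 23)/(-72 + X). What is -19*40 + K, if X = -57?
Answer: -32670/43 ≈ -759.77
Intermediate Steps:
K = 10/43 (K = ((-67 - 23)/(-72 - 57))/3 = (-90/(-129))/3 = (-90*(-1/129))/3 = (⅓)*(30/43) = 10/43 ≈ 0.23256)
-19*40 + K = -19*40 + 10/43 = -760 + 10/43 = -32670/43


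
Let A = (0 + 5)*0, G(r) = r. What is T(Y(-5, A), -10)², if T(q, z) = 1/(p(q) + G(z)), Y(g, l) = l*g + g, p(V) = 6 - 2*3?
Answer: 1/100 ≈ 0.010000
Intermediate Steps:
A = 0 (A = 5*0 = 0)
p(V) = 0 (p(V) = 6 - 6 = 0)
Y(g, l) = g + g*l (Y(g, l) = g*l + g = g + g*l)
T(q, z) = 1/z (T(q, z) = 1/(0 + z) = 1/z)
T(Y(-5, A), -10)² = (1/(-10))² = (-⅒)² = 1/100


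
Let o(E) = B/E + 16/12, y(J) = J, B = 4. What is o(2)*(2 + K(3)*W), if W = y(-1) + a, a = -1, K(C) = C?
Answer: -40/3 ≈ -13.333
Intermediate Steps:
W = -2 (W = -1 - 1 = -2)
o(E) = 4/3 + 4/E (o(E) = 4/E + 16/12 = 4/E + 16*(1/12) = 4/E + 4/3 = 4/3 + 4/E)
o(2)*(2 + K(3)*W) = (4/3 + 4/2)*(2 + 3*(-2)) = (4/3 + 4*(1/2))*(2 - 6) = (4/3 + 2)*(-4) = (10/3)*(-4) = -40/3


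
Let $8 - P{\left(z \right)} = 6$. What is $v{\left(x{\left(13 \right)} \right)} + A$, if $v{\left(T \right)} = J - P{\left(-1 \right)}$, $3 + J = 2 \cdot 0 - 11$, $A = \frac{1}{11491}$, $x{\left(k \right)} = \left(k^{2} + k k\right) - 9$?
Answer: $- \frac{183855}{11491} \approx -16.0$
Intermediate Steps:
$P{\left(z \right)} = 2$ ($P{\left(z \right)} = 8 - 6 = 2$)
$x{\left(k \right)} = -9 + 2 k^{2}$ ($x{\left(k \right)} = \left(k^{2} + k^{2}\right) - 9 = 2 k^{2} - 9 = -9 + 2 k^{2}$)
$A = \frac{1}{11491} \approx 8.7025 \cdot 10^{-5}$
$J = -14$ ($J = -3 + \left(2 \cdot 0 - 11\right) = -3 + \left(0 - 11\right) = -3 - 11 = -14$)
$v{\left(T \right)} = -16$ ($v{\left(T \right)} = -14 - 2 = -16$)
$v{\left(x{\left(13 \right)} \right)} + A = -16 + \frac{1}{11491} = - \frac{183855}{11491}$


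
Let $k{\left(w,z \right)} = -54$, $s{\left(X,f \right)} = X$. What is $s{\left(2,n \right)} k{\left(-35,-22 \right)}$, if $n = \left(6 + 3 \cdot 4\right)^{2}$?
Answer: $-108$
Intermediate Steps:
$n = 324$ ($n = \left(6 + 12\right)^{2} = 18^{2} = 324$)
$s{\left(2,n \right)} k{\left(-35,-22 \right)} = 2 \left(-54\right) = -108$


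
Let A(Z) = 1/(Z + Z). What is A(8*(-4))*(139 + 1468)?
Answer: -1607/64 ≈ -25.109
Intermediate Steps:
A(Z) = 1/(2*Z)
A(8*(-4))*(139 + 1468) = (1/(2*((8*(-4)))))*(139 + 1468) = ((½)/(-32))*1607 = ((½)*(-1/32))*1607 = -1/64*1607 = -1607/64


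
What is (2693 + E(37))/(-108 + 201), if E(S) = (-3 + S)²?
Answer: 1283/31 ≈ 41.387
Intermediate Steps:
(2693 + E(37))/(-108 + 201) = (2693 + (-3 + 37)²)/(-108 + 201) = (2693 + 34²)/93 = (2693 + 1156)*(1/93) = 3849*(1/93) = 1283/31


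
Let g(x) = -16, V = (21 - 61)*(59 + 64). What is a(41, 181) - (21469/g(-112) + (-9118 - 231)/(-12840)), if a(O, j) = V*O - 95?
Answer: -5148170153/25680 ≈ -2.0047e+5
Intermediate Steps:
V = -4920 (V = -40*123 = -4920)
a(O, j) = -95 - 4920*O (a(O, j) = -4920*O - 95 = -95 - 4920*O)
a(41, 181) - (21469/g(-112) + (-9118 - 231)/(-12840)) = (-95 - 4920*41) - (21469/(-16) + (-9118 - 231)/(-12840)) = (-95 - 201720) - (21469*(-1/16) - 9349*(-1/12840)) = -201815 - (-21469/16 + 9349/12840) = -201815 - 1*(-34439047/25680) = -201815 + 34439047/25680 = -5148170153/25680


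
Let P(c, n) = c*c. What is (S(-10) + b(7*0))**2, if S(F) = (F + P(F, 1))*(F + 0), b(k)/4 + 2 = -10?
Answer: 898704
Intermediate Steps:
b(k) = -48 (b(k) = -8 + 4*(-10) = -8 - 40 = -48)
P(c, n) = c**2
S(F) = F*(F + F**2) (S(F) = (F + F**2)*(F + 0) = (F + F**2)*F = F*(F + F**2))
(S(-10) + b(7*0))**2 = ((-10)**2*(1 - 10) - 48)**2 = (100*(-9) - 48)**2 = (-900 - 48)**2 = (-948)**2 = 898704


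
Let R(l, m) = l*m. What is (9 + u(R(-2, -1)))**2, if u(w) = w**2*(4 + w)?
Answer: 1089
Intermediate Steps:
(9 + u(R(-2, -1)))**2 = (9 + (-2*(-1))**2*(4 - 2*(-1)))**2 = (9 + 2**2*(4 + 2))**2 = (9 + 4*6)**2 = (9 + 24)**2 = 33**2 = 1089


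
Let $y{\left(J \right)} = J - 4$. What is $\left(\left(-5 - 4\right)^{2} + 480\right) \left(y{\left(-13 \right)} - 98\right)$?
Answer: $-64515$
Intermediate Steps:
$y{\left(J \right)} = -4 + J$ ($y{\left(J \right)} = J - 4 = -4 + J$)
$\left(\left(-5 - 4\right)^{2} + 480\right) \left(y{\left(-13 \right)} - 98\right) = \left(\left(-5 - 4\right)^{2} + 480\right) \left(\left(-4 - 13\right) - 98\right) = \left(\left(-9\right)^{2} + 480\right) \left(-17 - 98\right) = \left(81 + 480\right) \left(-115\right) = 561 \left(-115\right) = -64515$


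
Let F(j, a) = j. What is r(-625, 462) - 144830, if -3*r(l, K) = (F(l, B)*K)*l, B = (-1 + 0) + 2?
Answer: -60301080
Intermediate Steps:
B = 1 (B = -1 + 2 = 1)
r(l, K) = -K*l²/3 (r(l, K) = -l*K*l/3 = -K*l*l/3 = -K*l²/3)
r(-625, 462) - 144830 = -⅓*462*(-625)² - 144830 = -⅓*462*390625 - 144830 = -60156250 - 144830 = -60301080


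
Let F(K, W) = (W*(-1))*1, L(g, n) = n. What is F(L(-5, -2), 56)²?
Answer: 3136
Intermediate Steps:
F(K, W) = -W (F(K, W) = -W*1 = -W)
F(L(-5, -2), 56)² = (-1*56)² = (-56)² = 3136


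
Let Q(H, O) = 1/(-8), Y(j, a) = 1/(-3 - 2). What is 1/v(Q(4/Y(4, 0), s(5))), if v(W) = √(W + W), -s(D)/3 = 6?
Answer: -2*I ≈ -2.0*I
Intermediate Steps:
s(D) = -18 (s(D) = -3*6 = -18)
Y(j, a) = -⅕ (Y(j, a) = 1/(-5) = -⅕)
Q(H, O) = -⅛
v(W) = √2*√W (v(W) = √(2*W) = √2*√W)
1/v(Q(4/Y(4, 0), s(5))) = 1/(√2*√(-⅛)) = 1/(√2*(I*√2/4)) = 1/(I/2) = -2*I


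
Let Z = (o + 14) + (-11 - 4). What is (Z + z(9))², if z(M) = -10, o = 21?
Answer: 100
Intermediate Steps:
Z = 20 (Z = (21 + 14) + (-11 - 4) = 35 - 15 = 20)
(Z + z(9))² = (20 - 10)² = 10² = 100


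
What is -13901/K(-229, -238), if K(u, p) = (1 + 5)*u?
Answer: 13901/1374 ≈ 10.117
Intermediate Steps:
K(u, p) = 6*u
-13901/K(-229, -238) = -13901/(6*(-229)) = -13901/(-1374) = -13901*(-1/1374) = 13901/1374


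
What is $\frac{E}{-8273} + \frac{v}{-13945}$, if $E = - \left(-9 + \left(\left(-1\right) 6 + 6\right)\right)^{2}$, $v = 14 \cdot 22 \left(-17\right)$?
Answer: $\frac{44446973}{115366985} \approx 0.38527$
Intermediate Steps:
$v = -5236$ ($v = 308 \left(-17\right) = -5236$)
$E = -81$ ($E = - \left(-9 + \left(-6 + 6\right)\right)^{2} = - \left(-9 + 0\right)^{2} = - \left(-9\right)^{2} = \left(-1\right) 81 = -81$)
$\frac{E}{-8273} + \frac{v}{-13945} = - \frac{81}{-8273} - \frac{5236}{-13945} = \left(-81\right) \left(- \frac{1}{8273}\right) - - \frac{5236}{13945} = \frac{81}{8273} + \frac{5236}{13945} = \frac{44446973}{115366985}$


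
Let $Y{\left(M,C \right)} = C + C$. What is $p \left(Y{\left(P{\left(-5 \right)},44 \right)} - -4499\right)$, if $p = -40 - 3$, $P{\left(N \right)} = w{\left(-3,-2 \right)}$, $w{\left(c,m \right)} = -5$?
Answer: $-197241$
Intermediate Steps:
$P{\left(N \right)} = -5$
$Y{\left(M,C \right)} = 2 C$
$p = -43$
$p \left(Y{\left(P{\left(-5 \right)},44 \right)} - -4499\right) = - 43 \left(2 \cdot 44 - -4499\right) = - 43 \left(88 + 4499\right) = \left(-43\right) 4587 = -197241$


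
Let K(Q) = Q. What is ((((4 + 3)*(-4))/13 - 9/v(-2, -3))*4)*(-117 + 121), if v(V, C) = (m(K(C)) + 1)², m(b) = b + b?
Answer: -13072/325 ≈ -40.222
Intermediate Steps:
m(b) = 2*b
v(V, C) = (1 + 2*C)² (v(V, C) = (2*C + 1)² = (1 + 2*C)²)
((((4 + 3)*(-4))/13 - 9/v(-2, -3))*4)*(-117 + 121) = ((((4 + 3)*(-4))/13 - 9/(1 + 2*(-3))²)*4)*(-117 + 121) = (((7*(-4))*(1/13) - 9/(1 - 6)²)*4)*4 = ((-28*1/13 - 9/((-5)²))*4)*4 = ((-28/13 - 9/25)*4)*4 = -817/325*4*4 = -3268/325*4 = -13072/325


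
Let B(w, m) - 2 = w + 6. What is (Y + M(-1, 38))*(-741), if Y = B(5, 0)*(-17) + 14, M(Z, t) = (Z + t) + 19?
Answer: 111891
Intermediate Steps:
M(Z, t) = 19 + Z + t
B(w, m) = 8 + w (B(w, m) = 2 + (w + 6) = 2 + (6 + w) = 8 + w)
Y = -207 (Y = (8 + 5)*(-17) + 14 = 13*(-17) + 14 = -221 + 14 = -207)
(Y + M(-1, 38))*(-741) = (-207 + (19 - 1 + 38))*(-741) = (-207 + 56)*(-741) = -151*(-741) = 111891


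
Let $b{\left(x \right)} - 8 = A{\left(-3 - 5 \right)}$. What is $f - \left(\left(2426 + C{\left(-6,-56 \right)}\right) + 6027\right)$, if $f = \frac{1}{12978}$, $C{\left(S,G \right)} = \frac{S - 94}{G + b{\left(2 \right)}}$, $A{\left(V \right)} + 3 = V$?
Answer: $- \frac{6473776747}{765702} \approx -8454.7$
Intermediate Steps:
$A{\left(V \right)} = -3 + V$
$b{\left(x \right)} = -3$ ($b{\left(x \right)} = 8 - 11 = -3$)
$C{\left(S,G \right)} = \frac{-94 + S}{-3 + G}$ ($C{\left(S,G \right)} = \frac{S - 94}{G - 3} = \frac{-94 + S}{-3 + G}$)
$f = \frac{1}{12978} \approx 7.7053 \cdot 10^{-5}$
$f - \left(\left(2426 + C{\left(-6,-56 \right)}\right) + 6027\right) = \frac{1}{12978} - \left(\left(2426 + \frac{-94 - 6}{-3 - 56}\right) + 6027\right) = \frac{1}{12978} - \left(\left(2426 + \frac{1}{-59} \left(-100\right)\right) + 6027\right) = \frac{1}{12978} - \left(\left(2426 - - \frac{100}{59}\right) + 6027\right) = \frac{1}{12978} - \left(\left(2426 + \frac{100}{59}\right) + 6027\right) = \frac{1}{12978} - \left(\frac{143234}{59} + 6027\right) = \frac{1}{12978} - \frac{498827}{59} = - \frac{6473776747}{765702}$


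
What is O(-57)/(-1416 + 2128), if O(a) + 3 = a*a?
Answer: 1623/356 ≈ 4.5590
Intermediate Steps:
O(a) = -3 + a² (O(a) = -3 + a*a = -3 + a²)
O(-57)/(-1416 + 2128) = (-3 + (-57)²)/(-1416 + 2128) = (-3 + 3249)/712 = 3246*(1/712) = 1623/356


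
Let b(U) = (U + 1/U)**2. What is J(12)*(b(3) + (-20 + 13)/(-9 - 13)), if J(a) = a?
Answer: 4526/33 ≈ 137.15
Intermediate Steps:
b(U) = (U + 1/U)**2
J(12)*(b(3) + (-20 + 13)/(-9 - 13)) = 12*((1 + 3**2)**2/3**2 + (-20 + 13)/(-9 - 13)) = 12*((1 + 9)**2/9 - 7/(-22)) = 12*((1/9)*10**2 - 7*(-1/22)) = 12*((1/9)*100 + 7/22) = 12*(100/9 + 7/22) = 12*(2263/198) = 4526/33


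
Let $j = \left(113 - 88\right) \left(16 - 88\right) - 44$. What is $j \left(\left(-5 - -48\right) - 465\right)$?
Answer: $778168$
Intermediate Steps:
$j = -1844$ ($j = 25 \left(-72\right) - 44 = -1800 - 44 = -1844$)
$j \left(\left(-5 - -48\right) - 465\right) = - 1844 \left(\left(-5 - -48\right) - 465\right) = - 1844 \left(\left(-5 + 48\right) - 465\right) = - 1844 \left(43 - 465\right) = \left(-1844\right) \left(-422\right) = 778168$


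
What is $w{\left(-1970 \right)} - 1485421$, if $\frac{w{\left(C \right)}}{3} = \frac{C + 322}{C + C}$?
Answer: $- \frac{1463138449}{985} \approx -1.4854 \cdot 10^{6}$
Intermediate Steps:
$w{\left(C \right)} = \frac{3 \left(322 + C\right)}{2 C}$ ($w{\left(C \right)} = 3 \frac{C + 322}{C + C} = 3 \frac{322 + C}{2 C} = \frac{3 \left(322 + C\right)}{2 C}$)
$w{\left(-1970 \right)} - 1485421 = \left(\frac{3}{2} + \frac{483}{-1970}\right) - 1485421 = \left(\frac{3}{2} + 483 \left(- \frac{1}{1970}\right)\right) - 1485421 = \left(\frac{3}{2} - \frac{483}{1970}\right) - 1485421 = \frac{1236}{985} - 1485421 = - \frac{1463138449}{985}$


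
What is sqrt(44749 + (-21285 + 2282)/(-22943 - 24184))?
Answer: sqrt(99386371873002)/47127 ≈ 211.54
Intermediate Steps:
sqrt(44749 + (-21285 + 2282)/(-22943 - 24184)) = sqrt(44749 - 19003/(-47127)) = sqrt(44749 - 19003*(-1/47127)) = sqrt(44749 + 19003/47127) = sqrt(2108905126/47127) = sqrt(99386371873002)/47127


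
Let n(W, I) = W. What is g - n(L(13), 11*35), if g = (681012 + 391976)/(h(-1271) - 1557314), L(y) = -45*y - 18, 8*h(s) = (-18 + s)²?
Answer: 6502001669/10796991 ≈ 602.21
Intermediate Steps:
h(s) = (-18 + s)²/8
L(y) = -18 - 45*y
g = -8583904/10796991 (g = (681012 + 391976)/((-18 - 1271)²/8 - 1557314) = 1072988/((⅛)*(-1289)² - 1557314) = 1072988/((⅛)*1661521 - 1557314) = 1072988/(1661521/8 - 1557314) = 1072988/(-10796991/8) = 1072988*(-8/10796991) = -8583904/10796991 ≈ -0.79503)
g - n(L(13), 11*35) = -8583904/10796991 - (-18 - 45*13) = -8583904/10796991 - (-18 - 585) = -8583904/10796991 - 1*(-603) = -8583904/10796991 + 603 = 6502001669/10796991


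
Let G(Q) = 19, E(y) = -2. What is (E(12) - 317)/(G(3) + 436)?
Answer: -319/455 ≈ -0.70110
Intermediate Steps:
(E(12) - 317)/(G(3) + 436) = (-2 - 317)/(19 + 436) = -319/455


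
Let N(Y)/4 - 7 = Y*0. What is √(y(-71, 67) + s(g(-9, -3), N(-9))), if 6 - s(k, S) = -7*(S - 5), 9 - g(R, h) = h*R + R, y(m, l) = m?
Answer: 4*√6 ≈ 9.7980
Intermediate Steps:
N(Y) = 28 (N(Y) = 28 + 4*(Y*0) = 28 + 4*0 = 28 + 0 = 28)
g(R, h) = 9 - R - R*h (g(R, h) = 9 - (h*R + R) = 9 - (R*h + R) = 9 - (R + R*h) = 9 + (-R - R*h) = 9 - R - R*h)
s(k, S) = -29 + 7*S (s(k, S) = 6 - (-7)*(S - 5) = 6 - (-7)*(-5 + S) = 6 - (35 - 7*S) = 6 + (-35 + 7*S) = -29 + 7*S)
√(y(-71, 67) + s(g(-9, -3), N(-9))) = √(-71 + (-29 + 7*28)) = √(-71 + (-29 + 196)) = √(-71 + 167) = √96 = 4*√6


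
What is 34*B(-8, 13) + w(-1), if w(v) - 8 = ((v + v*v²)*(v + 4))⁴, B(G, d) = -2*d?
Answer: 420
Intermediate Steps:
w(v) = 8 + (4 + v)⁴*(v + v³)⁴ (w(v) = 8 + ((v + v*v²)*(v + 4))⁴ = 8 + ((v + v³)*(4 + v))⁴ = 8 + ((4 + v)*(v + v³))⁴ = 8 + (4 + v)⁴*(v + v³)⁴)
34*B(-8, 13) + w(-1) = 34*(-2*13) + (8 + (-1)⁴*(1 + (-1)²)⁴*(4 - 1)⁴) = 34*(-26) + (8 + 1*(1 + 1)⁴*3⁴) = -884 + (8 + 1*2⁴*81) = -884 + (8 + 1*16*81) = -884 + (8 + 1296) = -884 + 1304 = 420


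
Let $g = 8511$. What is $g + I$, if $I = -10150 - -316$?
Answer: $-1323$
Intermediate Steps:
$I = -9834$ ($I = -10150 + 316 = -9834$)
$g + I = 8511 - 9834 = -1323$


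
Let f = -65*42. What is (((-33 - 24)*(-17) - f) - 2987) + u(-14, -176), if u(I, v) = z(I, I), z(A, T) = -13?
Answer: 699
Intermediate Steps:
u(I, v) = -13
f = -2730
(((-33 - 24)*(-17) - f) - 2987) + u(-14, -176) = (((-33 - 24)*(-17) - 1*(-2730)) - 2987) - 13 = ((-57*(-17) + 2730) - 2987) - 13 = ((969 + 2730) - 2987) - 13 = (3699 - 2987) - 13 = 712 - 13 = 699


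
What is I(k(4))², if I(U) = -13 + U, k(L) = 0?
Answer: 169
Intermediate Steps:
I(k(4))² = (-13 + 0)² = (-13)² = 169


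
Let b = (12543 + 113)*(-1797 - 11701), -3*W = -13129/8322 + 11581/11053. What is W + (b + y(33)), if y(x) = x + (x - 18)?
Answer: -2481083055425735/14523642 ≈ -1.7083e+8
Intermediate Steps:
y(x) = -18 + 2*x (y(x) = x + (-18 + x) = -18 + 2*x)
W = 2565145/14523642 (W = -(-13129/8322 + 11581/11053)/3 = -(-13129*1/8322 + 11581*(1/11053))/3 = -(-691/438 + 11581/11053)/3 = -⅓*(-2565145/4841214) = 2565145/14523642 ≈ 0.17662)
b = -170830688 (b = 12656*(-13498) = -170830688)
W + (b + y(33)) = 2565145/14523642 + (-170830688 + (-18 + 2*33)) = 2565145/14523642 + (-170830688 + (-18 + 66)) = 2565145/14523642 + (-170830688 + 48) = 2565145/14523642 - 170830640 = -2481083055425735/14523642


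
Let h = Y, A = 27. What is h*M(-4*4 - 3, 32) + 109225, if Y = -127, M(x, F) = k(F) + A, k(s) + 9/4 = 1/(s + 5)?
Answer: 15699591/148 ≈ 1.0608e+5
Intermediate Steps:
k(s) = -9/4 + 1/(5 + s) (k(s) = -9/4 + 1/(s + 5) = -9/4 + 1/(5 + s))
M(x, F) = 27 + (-41 - 9*F)/(4*(5 + F)) (M(x, F) = (-41 - 9*F)/(4*(5 + F)) + 27 = 27 + (-41 - 9*F)/(4*(5 + F)))
h = -127
h*M(-4*4 - 3, 32) + 109225 = -127*(499 + 99*32)/(4*(5 + 32)) + 109225 = -127*(499 + 3168)/(4*37) + 109225 = -127*3667/(4*37) + 109225 = -127*3667/148 + 109225 = -465709/148 + 109225 = 15699591/148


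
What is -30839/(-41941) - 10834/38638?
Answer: 368584244/810258179 ≈ 0.45490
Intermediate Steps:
-30839/(-41941) - 10834/38638 = -30839*(-1/41941) - 10834*1/38638 = 30839/41941 - 5417/19319 = 368584244/810258179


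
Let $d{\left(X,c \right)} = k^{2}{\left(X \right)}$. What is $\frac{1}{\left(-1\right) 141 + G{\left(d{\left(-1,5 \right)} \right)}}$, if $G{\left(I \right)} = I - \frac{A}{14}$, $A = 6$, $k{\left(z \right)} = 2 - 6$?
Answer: $- \frac{7}{878} \approx -0.0079727$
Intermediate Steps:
$k{\left(z \right)} = -4$ ($k{\left(z \right)} = 2 - 6 = -4$)
$d{\left(X,c \right)} = 16$ ($d{\left(X,c \right)} = \left(-4\right)^{2} = 16$)
$G{\left(I \right)} = - \frac{3}{7} + I$ ($G{\left(I \right)} = I - \frac{6}{14} = I - 6 \cdot \frac{1}{14} = I - \frac{3}{7} = - \frac{3}{7} + I$)
$\frac{1}{\left(-1\right) 141 + G{\left(d{\left(-1,5 \right)} \right)}} = \frac{1}{\left(-1\right) 141 + \left(- \frac{3}{7} + 16\right)} = \frac{1}{-141 + \frac{109}{7}} = \frac{1}{- \frac{878}{7}} = - \frac{7}{878}$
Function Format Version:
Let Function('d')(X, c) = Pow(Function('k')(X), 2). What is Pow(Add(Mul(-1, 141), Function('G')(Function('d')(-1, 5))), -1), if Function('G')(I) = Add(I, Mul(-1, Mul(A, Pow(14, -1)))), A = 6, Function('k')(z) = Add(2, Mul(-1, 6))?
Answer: Rational(-7, 878) ≈ -0.0079727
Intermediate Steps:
Function('k')(z) = -4 (Function('k')(z) = Add(2, -6) = -4)
Function('d')(X, c) = 16 (Function('d')(X, c) = Pow(-4, 2) = 16)
Function('G')(I) = Add(Rational(-3, 7), I) (Function('G')(I) = Add(I, Mul(-1, Mul(6, Pow(14, -1)))) = Add(I, Mul(-1, Mul(6, Rational(1, 14)))) = Add(I, Mul(-1, Rational(3, 7))) = Add(I, Rational(-3, 7)) = Add(Rational(-3, 7), I))
Pow(Add(Mul(-1, 141), Function('G')(Function('d')(-1, 5))), -1) = Pow(Add(Mul(-1, 141), Add(Rational(-3, 7), 16)), -1) = Pow(Add(-141, Rational(109, 7)), -1) = Pow(Rational(-878, 7), -1) = Rational(-7, 878)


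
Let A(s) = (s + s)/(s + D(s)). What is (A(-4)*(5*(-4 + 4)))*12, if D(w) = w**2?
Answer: 0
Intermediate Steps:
A(s) = 2*s/(s + s**2) (A(s) = (s + s)/(s + s**2) = (2*s)/(s + s**2) = 2*s/(s + s**2))
(A(-4)*(5*(-4 + 4)))*12 = ((2/(1 - 4))*(5*(-4 + 4)))*12 = ((2/(-3))*(5*0))*12 = ((2*(-1/3))*0)*12 = -2/3*0*12 = 0*12 = 0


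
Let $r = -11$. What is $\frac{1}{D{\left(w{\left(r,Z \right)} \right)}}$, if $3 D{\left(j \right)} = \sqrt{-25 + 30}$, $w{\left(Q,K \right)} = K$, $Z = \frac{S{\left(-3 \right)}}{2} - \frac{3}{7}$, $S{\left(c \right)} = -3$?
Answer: $\frac{3 \sqrt{5}}{5} \approx 1.3416$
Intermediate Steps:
$Z = - \frac{27}{14}$ ($Z = - \frac{3}{2} - \frac{3}{7} = - \frac{27}{14} \approx -1.9286$)
$D{\left(j \right)} = \frac{\sqrt{5}}{3}$ ($D{\left(j \right)} = \frac{\sqrt{-25 + 30}}{3} = \frac{\sqrt{5}}{3}$)
$\frac{1}{D{\left(w{\left(r,Z \right)} \right)}} = \frac{1}{\frac{1}{3} \sqrt{5}} = \frac{3 \sqrt{5}}{5}$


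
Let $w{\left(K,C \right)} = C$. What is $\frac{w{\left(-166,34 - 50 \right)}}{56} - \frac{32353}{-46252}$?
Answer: $\frac{133967}{323764} \approx 0.41378$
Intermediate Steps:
$\frac{w{\left(-166,34 - 50 \right)}}{56} - \frac{32353}{-46252} = \frac{34 - 50}{56} - \frac{32353}{-46252} = \left(34 - 50\right) \frac{1}{56} - - \frac{32353}{46252} = \left(-16\right) \frac{1}{56} + \frac{32353}{46252} = - \frac{2}{7} + \frac{32353}{46252} = \frac{133967}{323764}$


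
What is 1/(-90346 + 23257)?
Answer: -1/67089 ≈ -1.4906e-5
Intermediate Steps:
1/(-90346 + 23257) = 1/(-67089) = -1/67089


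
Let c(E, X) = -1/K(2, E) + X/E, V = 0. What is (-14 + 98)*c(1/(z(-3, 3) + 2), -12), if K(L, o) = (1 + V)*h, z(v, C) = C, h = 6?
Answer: -5054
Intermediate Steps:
K(L, o) = 6 (K(L, o) = (1 + 0)*6 = 1*6 = 6)
c(E, X) = -⅙ + X/E (c(E, X) = -1/6 + X/E = -1*⅙ + X/E = -⅙ + X/E)
(-14 + 98)*c(1/(z(-3, 3) + 2), -12) = (-14 + 98)*((-12 - 1/(6*(3 + 2)))/(1/(3 + 2))) = 84*((-12 - ⅙/5)/(1/5)) = 84*((-12 - ⅙*⅕)/(⅕)) = 84*(5*(-12 - 1/30)) = 84*(5*(-361/30)) = 84*(-361/6) = -5054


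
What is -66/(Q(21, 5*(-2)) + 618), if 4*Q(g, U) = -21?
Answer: -88/817 ≈ -0.10771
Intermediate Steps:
Q(g, U) = -21/4 (Q(g, U) = (¼)*(-21) = -21/4)
-66/(Q(21, 5*(-2)) + 618) = -66/(-21/4 + 618) = -66/(2451/4) = (4/2451)*(-66) = -88/817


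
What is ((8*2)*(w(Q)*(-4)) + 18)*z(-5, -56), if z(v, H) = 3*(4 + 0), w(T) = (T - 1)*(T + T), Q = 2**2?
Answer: -18216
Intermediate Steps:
Q = 4
w(T) = 2*T*(-1 + T) (w(T) = (-1 + T)*(2*T) = 2*T*(-1 + T))
z(v, H) = 12 (z(v, H) = 3*4 = 12)
((8*2)*(w(Q)*(-4)) + 18)*z(-5, -56) = ((8*2)*((2*4*(-1 + 4))*(-4)) + 18)*12 = (16*((2*4*3)*(-4)) + 18)*12 = (16*(24*(-4)) + 18)*12 = (16*(-96) + 18)*12 = (-1536 + 18)*12 = -1518*12 = -18216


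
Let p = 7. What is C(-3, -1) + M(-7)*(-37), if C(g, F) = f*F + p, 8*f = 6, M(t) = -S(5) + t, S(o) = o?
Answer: 1801/4 ≈ 450.25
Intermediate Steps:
M(t) = -5 + t (M(t) = -1*5 + t = -5 + t)
f = 3/4 (f = (1/8)*6 = 3/4 ≈ 0.75000)
C(g, F) = 7 + 3*F/4 (C(g, F) = 3*F/4 + 7 = 7 + 3*F/4)
C(-3, -1) + M(-7)*(-37) = (7 + (3/4)*(-1)) + (-5 - 7)*(-37) = (7 - 3/4) - 12*(-37) = 25/4 + 444 = 1801/4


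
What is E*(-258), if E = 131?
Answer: -33798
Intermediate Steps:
E*(-258) = 131*(-258) = -33798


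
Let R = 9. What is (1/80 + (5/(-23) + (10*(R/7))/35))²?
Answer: 214534609/8128825600 ≈ 0.026392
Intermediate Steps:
(1/80 + (5/(-23) + (10*(R/7))/35))² = (1/80 + (5/(-23) + (10*(9/7))/35))² = (1/80 + (5*(-1/23) + (10*(9*(⅐)))*(1/35)))² = (1/80 + (-5/23 + (10*(9/7))*(1/35)))² = (1/80 + (-5/23 + (90/7)*(1/35)))² = (1/80 + (-5/23 + 18/49))² = (1/80 + 169/1127)² = (14647/90160)² = 214534609/8128825600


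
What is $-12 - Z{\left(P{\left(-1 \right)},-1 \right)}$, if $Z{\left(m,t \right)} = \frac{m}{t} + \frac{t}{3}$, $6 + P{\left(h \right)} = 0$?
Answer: $- \frac{53}{3} \approx -17.667$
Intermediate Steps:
$P{\left(h \right)} = -6$ ($P{\left(h \right)} = -6 + 0 = -6$)
$Z{\left(m,t \right)} = \frac{t}{3} + \frac{m}{t}$ ($Z{\left(m,t \right)} = \frac{m}{t} + t \frac{1}{3} = \frac{m}{t} + \frac{t}{3} = \frac{t}{3} + \frac{m}{t}$)
$-12 - Z{\left(P{\left(-1 \right)},-1 \right)} = -12 - \left(\frac{1}{3} \left(-1\right) - \frac{6}{-1}\right) = -12 - \left(- \frac{1}{3} - -6\right) = -12 - \left(- \frac{1}{3} + 6\right) = -12 - \frac{17}{3} = - \frac{53}{3}$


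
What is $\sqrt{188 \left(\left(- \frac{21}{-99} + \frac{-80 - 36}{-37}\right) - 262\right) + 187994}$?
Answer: $\frac{\sqrt{207774461334}}{1221} \approx 373.32$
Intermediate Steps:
$\sqrt{188 \left(\left(- \frac{21}{-99} + \frac{-80 - 36}{-37}\right) - 262\right) + 187994} = \sqrt{188 \left(\left(\left(-21\right) \left(- \frac{1}{99}\right) - - \frac{116}{37}\right) - 262\right) + 187994} = \sqrt{188 \left(\left(\frac{7}{33} + \frac{116}{37}\right) - 262\right) + 187994} = \sqrt{188 \left(\frac{4087}{1221} - 262\right) + 187994} = \sqrt{188 \left(- \frac{315815}{1221}\right) + 187994} = \sqrt{- \frac{59373220}{1221} + 187994} = \sqrt{\frac{170167454}{1221}} = \frac{\sqrt{207774461334}}{1221}$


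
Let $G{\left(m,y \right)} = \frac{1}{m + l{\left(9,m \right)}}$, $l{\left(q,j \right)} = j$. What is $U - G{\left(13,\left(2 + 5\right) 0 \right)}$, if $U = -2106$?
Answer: $- \frac{54757}{26} \approx -2106.0$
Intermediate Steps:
$G{\left(m,y \right)} = \frac{1}{2 m}$ ($G{\left(m,y \right)} = \frac{1}{m + m} = \frac{1}{2 m}$)
$U - G{\left(13,\left(2 + 5\right) 0 \right)} = -2106 - \frac{1}{2 \cdot 13} = -2106 - \frac{1}{2} \cdot \frac{1}{13} = -2106 - \frac{1}{26} = - \frac{54757}{26}$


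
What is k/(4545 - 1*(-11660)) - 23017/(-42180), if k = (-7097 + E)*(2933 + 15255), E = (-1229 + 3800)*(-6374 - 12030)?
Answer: -7261075424994911/136705380 ≈ -5.3115e+7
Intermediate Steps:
E = -47316684 (E = 2571*(-18404) = -47316684)
k = -860724928828 (k = (-7097 - 47316684)*(2933 + 15255) = -47323781*18188 = -860724928828)
k/(4545 - 1*(-11660)) - 23017/(-42180) = -860724928828/(4545 - 1*(-11660)) - 23017/(-42180) = -860724928828/(4545 + 11660) - 23017*(-1/42180) = -860724928828/16205 + 23017/42180 = -7261075424994911/136705380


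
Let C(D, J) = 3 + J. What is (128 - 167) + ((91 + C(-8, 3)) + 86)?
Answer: 144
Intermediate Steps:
(128 - 167) + ((91 + C(-8, 3)) + 86) = (128 - 167) + ((91 + (3 + 3)) + 86) = -39 + ((91 + 6) + 86) = -39 + (97 + 86) = -39 + 183 = 144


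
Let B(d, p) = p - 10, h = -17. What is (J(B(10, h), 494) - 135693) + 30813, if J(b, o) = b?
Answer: -104907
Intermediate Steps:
B(d, p) = -10 + p
(J(B(10, h), 494) - 135693) + 30813 = ((-10 - 17) - 135693) + 30813 = (-27 - 135693) + 30813 = -135720 + 30813 = -104907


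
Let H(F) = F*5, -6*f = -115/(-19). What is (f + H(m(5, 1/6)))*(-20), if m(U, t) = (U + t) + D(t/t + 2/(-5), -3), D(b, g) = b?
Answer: -31720/57 ≈ -556.49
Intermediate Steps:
m(U, t) = ⅗ + U + t (m(U, t) = (U + t) + (t/t + 2/(-5)) = (U + t) + (1 + 2*(-⅕)) = (U + t) + (1 - ⅖) = (U + t) + ⅗ = ⅗ + U + t)
f = -115/114 (f = -(-115)/(6*(-19)) = -(-115)*(-1)/(6*19) = -⅙*115/19 = -115/114 ≈ -1.0088)
H(F) = 5*F
(f + H(m(5, 1/6)))*(-20) = (-115/114 + 5*(⅗ + 5 + 1/6))*(-20) = (-115/114 + 5*(⅗ + 5 + ⅙))*(-20) = (-115/114 + 5*(173/30))*(-20) = (-115/114 + 173/6)*(-20) = (1586/57)*(-20) = -31720/57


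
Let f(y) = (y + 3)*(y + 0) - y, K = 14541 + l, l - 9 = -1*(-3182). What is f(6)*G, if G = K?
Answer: 851136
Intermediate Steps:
l = 3191 (l = 9 - 1*(-3182) = 9 + 3182 = 3191)
K = 17732 (K = 14541 + 3191 = 17732)
f(y) = -y + y*(3 + y) (f(y) = (3 + y)*y - y = y*(3 + y) - y = -y + y*(3 + y))
G = 17732
f(6)*G = (6*(2 + 6))*17732 = (6*8)*17732 = 48*17732 = 851136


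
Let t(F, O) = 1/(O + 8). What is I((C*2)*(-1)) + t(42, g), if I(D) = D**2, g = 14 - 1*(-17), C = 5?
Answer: 3901/39 ≈ 100.03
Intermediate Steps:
g = 31 (g = 14 + 17 = 31)
t(F, O) = 1/(8 + O)
I((C*2)*(-1)) + t(42, g) = ((5*2)*(-1))**2 + 1/(8 + 31) = (10*(-1))**2 + 1/39 = (-10)**2 + 1/39 = 100 + 1/39 = 3901/39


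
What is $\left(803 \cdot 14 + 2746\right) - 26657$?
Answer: $-12669$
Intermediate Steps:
$\left(803 \cdot 14 + 2746\right) - 26657 = \left(11242 + 2746\right) - 26657 = 13988 - 26657 = -12669$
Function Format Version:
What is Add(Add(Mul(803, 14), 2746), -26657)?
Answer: -12669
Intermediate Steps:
Add(Add(Mul(803, 14), 2746), -26657) = Add(Add(11242, 2746), -26657) = Add(13988, -26657) = -12669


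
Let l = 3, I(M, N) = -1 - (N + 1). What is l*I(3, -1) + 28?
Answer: 25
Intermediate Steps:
I(M, N) = -2 - N (I(M, N) = -1 - (1 + N) = -1 + (-1 - N) = -2 - N)
l*I(3, -1) + 28 = 3*(-2 - 1*(-1)) + 28 = 3*(-2 + 1) + 28 = 3*(-1) + 28 = -3 + 28 = 25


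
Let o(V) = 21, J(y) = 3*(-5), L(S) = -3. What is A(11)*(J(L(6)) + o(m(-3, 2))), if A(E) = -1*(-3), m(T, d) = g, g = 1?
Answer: 18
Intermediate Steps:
J(y) = -15
m(T, d) = 1
A(E) = 3
A(11)*(J(L(6)) + o(m(-3, 2))) = 3*(-15 + 21) = 3*6 = 18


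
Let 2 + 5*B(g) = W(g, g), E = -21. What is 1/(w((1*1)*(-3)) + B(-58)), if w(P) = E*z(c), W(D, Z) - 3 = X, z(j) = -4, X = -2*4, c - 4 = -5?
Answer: 5/413 ≈ 0.012107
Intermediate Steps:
c = -1 (c = 4 - 5 = -1)
X = -8
W(D, Z) = -5 (W(D, Z) = 3 - 8 = -5)
B(g) = -7/5 (B(g) = -2/5 + (1/5)*(-5) = -2/5 - 1 = -7/5)
w(P) = 84 (w(P) = -21*(-4) = 84)
1/(w((1*1)*(-3)) + B(-58)) = 1/(84 - 7/5) = 1/(413/5) = 5/413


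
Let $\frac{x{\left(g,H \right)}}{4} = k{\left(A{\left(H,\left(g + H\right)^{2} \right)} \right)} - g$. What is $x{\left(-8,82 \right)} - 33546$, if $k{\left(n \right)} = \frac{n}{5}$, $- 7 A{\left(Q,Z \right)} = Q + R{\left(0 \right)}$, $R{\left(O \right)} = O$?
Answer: $- \frac{1173318}{35} \approx -33523.0$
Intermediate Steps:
$A{\left(Q,Z \right)} = - \frac{Q}{7}$ ($A{\left(Q,Z \right)} = - \frac{Q + 0}{7} = - \frac{Q}{7}$)
$k{\left(n \right)} = \frac{n}{5}$ ($k{\left(n \right)} = n \frac{1}{5} = \frac{n}{5}$)
$x{\left(g,H \right)} = - 4 g - \frac{4 H}{35}$ ($x{\left(g,H \right)} = 4 \left(\frac{\left(- \frac{1}{7}\right) H}{5} - g\right) = 4 \left(- \frac{H}{35} - g\right) = 4 \left(- g - \frac{H}{35}\right) = - 4 g - \frac{4 H}{35}$)
$x{\left(-8,82 \right)} - 33546 = \left(\left(-4\right) \left(-8\right) - \frac{328}{35}\right) - 33546 = \left(32 - \frac{328}{35}\right) - 33546 = \frac{792}{35} - 33546 = - \frac{1173318}{35}$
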